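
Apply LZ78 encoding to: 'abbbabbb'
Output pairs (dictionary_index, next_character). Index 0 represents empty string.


LZ78 encoding steps:
Dictionary: {0: ''}
Step 1: w='' (idx 0), next='a' -> output (0, 'a'), add 'a' as idx 1
Step 2: w='' (idx 0), next='b' -> output (0, 'b'), add 'b' as idx 2
Step 3: w='b' (idx 2), next='b' -> output (2, 'b'), add 'bb' as idx 3
Step 4: w='a' (idx 1), next='b' -> output (1, 'b'), add 'ab' as idx 4
Step 5: w='bb' (idx 3), end of input -> output (3, '')


Encoded: [(0, 'a'), (0, 'b'), (2, 'b'), (1, 'b'), (3, '')]


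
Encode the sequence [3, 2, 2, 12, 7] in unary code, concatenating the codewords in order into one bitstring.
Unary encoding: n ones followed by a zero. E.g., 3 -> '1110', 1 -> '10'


Encode each number as n ones followed by a terminating 0:
  3 -> 1110 (4 bits)
  2 -> 110 (3 bits)
  2 -> 110 (3 bits)
  12 -> 1111111111110 (13 bits)
  7 -> 11111110 (8 bits)
Total length = 4 + 3 + 3 + 13 + 8 = 31 bits.

Unary([3, 2, 2, 12, 7]) = 1110110110111111111111011111110 (31 bits)


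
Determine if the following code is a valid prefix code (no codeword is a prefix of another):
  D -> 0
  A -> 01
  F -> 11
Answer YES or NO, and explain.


Checking each pair (does one codeword prefix another?):
  D='0' vs A='01': prefix -- VIOLATION

NO -- this is NOT a valid prefix code. D (0) is a prefix of A (01).


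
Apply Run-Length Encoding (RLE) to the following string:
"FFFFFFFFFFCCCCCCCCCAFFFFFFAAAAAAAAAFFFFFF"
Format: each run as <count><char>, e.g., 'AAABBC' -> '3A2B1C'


Scanning runs left to right:
  i=0: run of 'F' x 10 -> '10F'
  i=10: run of 'C' x 9 -> '9C'
  i=19: run of 'A' x 1 -> '1A'
  i=20: run of 'F' x 6 -> '6F'
  i=26: run of 'A' x 9 -> '9A'
  i=35: run of 'F' x 6 -> '6F'

RLE = 10F9C1A6F9A6F


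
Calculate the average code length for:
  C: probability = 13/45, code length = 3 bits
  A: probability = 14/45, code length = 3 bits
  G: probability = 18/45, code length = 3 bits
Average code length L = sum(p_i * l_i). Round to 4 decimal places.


Weighted contributions p_i * l_i:
  C: (13/45) * 3 = 39/45
  A: (14/45) * 3 = 42/45
  G: (18/45) * 3 = 54/45
Sum = (39 + 42 + 54)/45 = 135/45

L = 135/45 = 3.0000 bits/symbol


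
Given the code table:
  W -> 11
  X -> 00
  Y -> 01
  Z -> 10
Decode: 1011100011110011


Decoding:
10 -> Z
11 -> W
10 -> Z
00 -> X
11 -> W
11 -> W
00 -> X
11 -> W


Result: ZWZXWWXW


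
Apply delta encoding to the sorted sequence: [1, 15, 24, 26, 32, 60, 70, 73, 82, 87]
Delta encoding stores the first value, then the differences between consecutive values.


First value: 1
Deltas:
  15 - 1 = 14
  24 - 15 = 9
  26 - 24 = 2
  32 - 26 = 6
  60 - 32 = 28
  70 - 60 = 10
  73 - 70 = 3
  82 - 73 = 9
  87 - 82 = 5


Delta encoded: [1, 14, 9, 2, 6, 28, 10, 3, 9, 5]


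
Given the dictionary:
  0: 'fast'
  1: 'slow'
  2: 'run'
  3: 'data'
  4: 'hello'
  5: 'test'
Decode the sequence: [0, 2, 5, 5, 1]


Look up each index in the dictionary:
  0 -> 'fast'
  2 -> 'run'
  5 -> 'test'
  5 -> 'test'
  1 -> 'slow'

Decoded: "fast run test test slow"


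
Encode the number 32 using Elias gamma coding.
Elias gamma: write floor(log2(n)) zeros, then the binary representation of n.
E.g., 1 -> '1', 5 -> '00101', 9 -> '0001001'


num_bits = floor(log2(32)) + 1 = 6
leading_zeros = num_bits - 1 = 5
binary(32) = 100000

Elias gamma(32) = '00000' + '100000' = 00000100000 (11 bits)


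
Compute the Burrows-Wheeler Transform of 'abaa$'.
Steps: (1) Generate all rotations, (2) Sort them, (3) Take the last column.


Rotations (sorted):
  0: $abaa -> last char: a
  1: a$aba -> last char: a
  2: aa$ab -> last char: b
  3: abaa$ -> last char: $
  4: baa$a -> last char: a


BWT = aab$a


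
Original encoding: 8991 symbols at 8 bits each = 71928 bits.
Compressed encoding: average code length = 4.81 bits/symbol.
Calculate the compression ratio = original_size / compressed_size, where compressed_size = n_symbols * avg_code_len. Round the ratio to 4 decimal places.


original_size = n_symbols * orig_bits = 8991 * 8 = 71928 bits
compressed_size = n_symbols * avg_code_len = 8991 * 4.81 = 43246.71 bits
ratio = original_size / compressed_size = 71928 / 43246.71 = 1.6632

Compression ratio = 1.6632


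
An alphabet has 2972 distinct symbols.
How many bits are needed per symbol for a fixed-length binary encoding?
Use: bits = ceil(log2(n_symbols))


log2(2972) = 11.5372
Bracket: 2^11 = 2048 < 2972 <= 2^12 = 4096
So ceil(log2(2972)) = 12

bits = ceil(log2(2972)) = ceil(11.5372) = 12 bits


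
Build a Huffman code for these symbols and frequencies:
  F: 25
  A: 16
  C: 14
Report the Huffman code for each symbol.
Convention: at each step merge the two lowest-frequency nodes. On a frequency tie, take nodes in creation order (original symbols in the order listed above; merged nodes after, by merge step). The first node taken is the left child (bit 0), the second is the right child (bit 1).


Huffman tree construction:
Step 1: Merge C(14) + A(16) = 30
Step 2: Merge F(25) + (C+A)(30) = 55
Read each symbol's code off the tree from the root (left child = 0, right child = 1).

Codes:
  F: 0 (length 1)
  A: 11 (length 2)
  C: 10 (length 2)
Average code length: 85/55 = 1.5455 bits/symbol


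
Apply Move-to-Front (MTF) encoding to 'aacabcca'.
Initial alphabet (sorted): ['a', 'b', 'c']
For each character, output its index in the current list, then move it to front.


MTF encoding:
'a': index 0 in ['a', 'b', 'c'] -> ['a', 'b', 'c']
'a': index 0 in ['a', 'b', 'c'] -> ['a', 'b', 'c']
'c': index 2 in ['a', 'b', 'c'] -> ['c', 'a', 'b']
'a': index 1 in ['c', 'a', 'b'] -> ['a', 'c', 'b']
'b': index 2 in ['a', 'c', 'b'] -> ['b', 'a', 'c']
'c': index 2 in ['b', 'a', 'c'] -> ['c', 'b', 'a']
'c': index 0 in ['c', 'b', 'a'] -> ['c', 'b', 'a']
'a': index 2 in ['c', 'b', 'a'] -> ['a', 'c', 'b']


Output: [0, 0, 2, 1, 2, 2, 0, 2]


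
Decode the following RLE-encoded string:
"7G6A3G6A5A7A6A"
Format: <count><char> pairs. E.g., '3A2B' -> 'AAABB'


Expanding each <count><char> pair:
  7G -> 'GGGGGGG'
  6A -> 'AAAAAA'
  3G -> 'GGG'
  6A -> 'AAAAAA'
  5A -> 'AAAAA'
  7A -> 'AAAAAAA'
  6A -> 'AAAAAA'

Decoded = GGGGGGGAAAAAAGGGAAAAAAAAAAAAAAAAAAAAAAAA


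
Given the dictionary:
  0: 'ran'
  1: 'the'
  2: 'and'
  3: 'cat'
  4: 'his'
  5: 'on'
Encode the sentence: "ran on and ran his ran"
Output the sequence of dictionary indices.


Look up each word in the dictionary:
  'ran' -> 0
  'on' -> 5
  'and' -> 2
  'ran' -> 0
  'his' -> 4
  'ran' -> 0

Encoded: [0, 5, 2, 0, 4, 0]


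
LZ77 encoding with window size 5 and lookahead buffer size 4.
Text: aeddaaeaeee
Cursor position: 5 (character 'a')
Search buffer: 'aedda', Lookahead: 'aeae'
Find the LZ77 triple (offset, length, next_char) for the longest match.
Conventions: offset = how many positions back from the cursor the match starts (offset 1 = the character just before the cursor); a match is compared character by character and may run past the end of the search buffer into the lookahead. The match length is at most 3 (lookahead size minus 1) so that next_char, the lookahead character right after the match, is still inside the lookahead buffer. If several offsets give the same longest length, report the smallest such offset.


Try each offset into the search buffer:
  offset=1 (pos 4, char 'a'): match length 1
  offset=2 (pos 3, char 'd'): match length 0
  offset=3 (pos 2, char 'd'): match length 0
  offset=4 (pos 1, char 'e'): match length 0
  offset=5 (pos 0, char 'a'): match length 2
Longest match has length 2 at offset 5.
next_char = character at position 5 + 2 = 7 -> 'a'

Best match: offset=5, length=2 (matching 'ae' starting at position 0)
LZ77 triple: (5, 2, 'a')


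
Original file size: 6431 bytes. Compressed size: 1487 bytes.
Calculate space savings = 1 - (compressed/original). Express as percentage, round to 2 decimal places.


ratio = compressed/original = 1487/6431 = 0.231224
savings = 1 - ratio = 1 - 0.231224 = 0.768776
as a percentage: 0.768776 * 100 = 76.88%

Space savings = 1 - 1487/6431 = 76.88%


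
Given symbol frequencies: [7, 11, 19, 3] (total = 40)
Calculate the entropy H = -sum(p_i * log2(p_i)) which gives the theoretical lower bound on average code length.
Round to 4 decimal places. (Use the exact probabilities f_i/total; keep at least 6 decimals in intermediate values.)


Per-symbol terms -p_i * log2(p_i) with p_i = f_i/40:
  p = 7/40 = 0.175000: log2(p) = -2.514573, -p*log2(p) = 0.440050
  p = 11/40 = 0.275000: log2(p) = -1.862496, -p*log2(p) = 0.512187
  p = 19/40 = 0.475000: log2(p) = -1.074001, -p*log2(p) = 0.510150
  p = 3/40 = 0.075000: log2(p) = -3.736966, -p*log2(p) = 0.280272
H = 0.440050 + 0.512187 + 0.510150 + 0.280272 = 1.742659

H = 1.7427 bits/symbol


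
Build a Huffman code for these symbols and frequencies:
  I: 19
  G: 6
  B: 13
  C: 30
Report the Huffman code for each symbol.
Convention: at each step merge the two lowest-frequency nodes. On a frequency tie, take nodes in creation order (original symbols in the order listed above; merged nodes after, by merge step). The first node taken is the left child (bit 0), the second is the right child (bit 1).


Huffman tree construction:
Step 1: Merge G(6) + B(13) = 19
Step 2: Merge I(19) + (G+B)(19) = 38
Step 3: Merge C(30) + (I+(G+B))(38) = 68
Read each symbol's code off the tree from the root (left child = 0, right child = 1).

Codes:
  I: 10 (length 2)
  G: 110 (length 3)
  B: 111 (length 3)
  C: 0 (length 1)
Average code length: 125/68 = 1.8382 bits/symbol


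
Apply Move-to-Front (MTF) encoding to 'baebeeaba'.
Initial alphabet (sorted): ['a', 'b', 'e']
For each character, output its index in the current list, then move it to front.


MTF encoding:
'b': index 1 in ['a', 'b', 'e'] -> ['b', 'a', 'e']
'a': index 1 in ['b', 'a', 'e'] -> ['a', 'b', 'e']
'e': index 2 in ['a', 'b', 'e'] -> ['e', 'a', 'b']
'b': index 2 in ['e', 'a', 'b'] -> ['b', 'e', 'a']
'e': index 1 in ['b', 'e', 'a'] -> ['e', 'b', 'a']
'e': index 0 in ['e', 'b', 'a'] -> ['e', 'b', 'a']
'a': index 2 in ['e', 'b', 'a'] -> ['a', 'e', 'b']
'b': index 2 in ['a', 'e', 'b'] -> ['b', 'a', 'e']
'a': index 1 in ['b', 'a', 'e'] -> ['a', 'b', 'e']


Output: [1, 1, 2, 2, 1, 0, 2, 2, 1]


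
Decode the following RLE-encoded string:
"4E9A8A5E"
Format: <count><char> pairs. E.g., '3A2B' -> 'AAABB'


Expanding each <count><char> pair:
  4E -> 'EEEE'
  9A -> 'AAAAAAAAA'
  8A -> 'AAAAAAAA'
  5E -> 'EEEEE'

Decoded = EEEEAAAAAAAAAAAAAAAAAEEEEE


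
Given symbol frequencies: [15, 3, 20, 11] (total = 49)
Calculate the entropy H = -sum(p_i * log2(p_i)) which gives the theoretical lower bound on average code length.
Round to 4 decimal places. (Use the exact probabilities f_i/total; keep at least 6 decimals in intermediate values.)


Per-symbol terms -p_i * log2(p_i) with p_i = f_i/49:
  p = 15/49 = 0.306122: log2(p) = -1.707819, -p*log2(p) = 0.522802
  p = 3/49 = 0.061224: log2(p) = -4.029747, -p*log2(p) = 0.246719
  p = 20/49 = 0.408163: log2(p) = -1.292782, -p*log2(p) = 0.527666
  p = 11/49 = 0.224490: log2(p) = -2.155278, -p*log2(p) = 0.483838
H = 0.522802 + 0.246719 + 0.527666 + 0.483838 = 1.781025

H = 1.781 bits/symbol


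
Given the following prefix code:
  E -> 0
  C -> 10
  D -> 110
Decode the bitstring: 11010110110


Decoding step by step:
Bits 110 -> D
Bits 10 -> C
Bits 110 -> D
Bits 110 -> D


Decoded message: DCDD


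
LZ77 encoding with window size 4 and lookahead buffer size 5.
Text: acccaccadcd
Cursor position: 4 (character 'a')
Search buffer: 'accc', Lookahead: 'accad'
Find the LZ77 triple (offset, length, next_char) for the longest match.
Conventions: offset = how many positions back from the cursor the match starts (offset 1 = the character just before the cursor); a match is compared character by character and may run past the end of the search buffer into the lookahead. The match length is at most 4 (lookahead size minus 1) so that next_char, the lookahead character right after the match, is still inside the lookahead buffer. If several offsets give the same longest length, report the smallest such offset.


Try each offset into the search buffer:
  offset=1 (pos 3, char 'c'): match length 0
  offset=2 (pos 2, char 'c'): match length 0
  offset=3 (pos 1, char 'c'): match length 0
  offset=4 (pos 0, char 'a'): match length 3
Longest match has length 3 at offset 4.
next_char = character at position 4 + 3 = 7 -> 'a'

Best match: offset=4, length=3 (matching 'acc' starting at position 0)
LZ77 triple: (4, 3, 'a')


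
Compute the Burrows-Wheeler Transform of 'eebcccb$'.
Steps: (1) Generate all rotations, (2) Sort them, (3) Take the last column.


Rotations (sorted):
  0: $eebcccb -> last char: b
  1: b$eebccc -> last char: c
  2: bcccb$ee -> last char: e
  3: cb$eebcc -> last char: c
  4: ccb$eebc -> last char: c
  5: cccb$eeb -> last char: b
  6: ebcccb$e -> last char: e
  7: eebcccb$ -> last char: $


BWT = bceccbe$


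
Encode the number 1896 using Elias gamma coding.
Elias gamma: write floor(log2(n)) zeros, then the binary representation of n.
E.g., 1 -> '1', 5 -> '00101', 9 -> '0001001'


num_bits = floor(log2(1896)) + 1 = 11
leading_zeros = num_bits - 1 = 10
binary(1896) = 11101101000

Elias gamma(1896) = '0000000000' + '11101101000' = 000000000011101101000 (21 bits)


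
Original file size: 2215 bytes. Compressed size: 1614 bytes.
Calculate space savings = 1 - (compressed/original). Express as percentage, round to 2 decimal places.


ratio = compressed/original = 1614/2215 = 0.728668
savings = 1 - ratio = 1 - 0.728668 = 0.271332
as a percentage: 0.271332 * 100 = 27.13%

Space savings = 1 - 1614/2215 = 27.13%


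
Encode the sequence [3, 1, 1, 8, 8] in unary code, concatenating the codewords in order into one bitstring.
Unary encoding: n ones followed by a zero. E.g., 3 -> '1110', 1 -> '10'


Encode each number as n ones followed by a terminating 0:
  3 -> 1110 (4 bits)
  1 -> 10 (2 bits)
  1 -> 10 (2 bits)
  8 -> 111111110 (9 bits)
  8 -> 111111110 (9 bits)
Total length = 4 + 2 + 2 + 9 + 9 = 26 bits.

Unary([3, 1, 1, 8, 8]) = 11101010111111110111111110 (26 bits)


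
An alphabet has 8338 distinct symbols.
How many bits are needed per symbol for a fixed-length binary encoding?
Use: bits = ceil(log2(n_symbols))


log2(8338) = 13.0255
Bracket: 2^13 = 8192 < 8338 <= 2^14 = 16384
So ceil(log2(8338)) = 14

bits = ceil(log2(8338)) = ceil(13.0255) = 14 bits


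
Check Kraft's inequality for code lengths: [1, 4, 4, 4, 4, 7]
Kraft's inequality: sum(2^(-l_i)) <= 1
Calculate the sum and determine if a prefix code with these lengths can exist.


Sum = 2^(-1) + 2^(-4) + 2^(-4) + 2^(-4) + 2^(-4) + 2^(-7)
    = 0.5 + 0.0625 + 0.0625 + 0.0625 + 0.0625 + 0.0078125
    = 97/128 = 0.7578125
Since 0.7578125 <= 1, Kraft's inequality IS satisfied.
A prefix code with these lengths CAN exist.

Kraft sum = 0.7578125. Satisfied.


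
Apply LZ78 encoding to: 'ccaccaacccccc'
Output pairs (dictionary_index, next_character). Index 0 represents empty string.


LZ78 encoding steps:
Dictionary: {0: ''}
Step 1: w='' (idx 0), next='c' -> output (0, 'c'), add 'c' as idx 1
Step 2: w='c' (idx 1), next='a' -> output (1, 'a'), add 'ca' as idx 2
Step 3: w='c' (idx 1), next='c' -> output (1, 'c'), add 'cc' as idx 3
Step 4: w='' (idx 0), next='a' -> output (0, 'a'), add 'a' as idx 4
Step 5: w='a' (idx 4), next='c' -> output (4, 'c'), add 'ac' as idx 5
Step 6: w='cc' (idx 3), next='c' -> output (3, 'c'), add 'ccc' as idx 6
Step 7: w='cc' (idx 3), end of input -> output (3, '')


Encoded: [(0, 'c'), (1, 'a'), (1, 'c'), (0, 'a'), (4, 'c'), (3, 'c'), (3, '')]


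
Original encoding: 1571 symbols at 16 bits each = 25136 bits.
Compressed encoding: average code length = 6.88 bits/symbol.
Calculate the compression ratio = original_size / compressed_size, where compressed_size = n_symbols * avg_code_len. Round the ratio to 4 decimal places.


original_size = n_symbols * orig_bits = 1571 * 16 = 25136 bits
compressed_size = n_symbols * avg_code_len = 1571 * 6.88 = 10808.48 bits
ratio = original_size / compressed_size = 25136 / 10808.48 = 2.3256

Compression ratio = 2.3256


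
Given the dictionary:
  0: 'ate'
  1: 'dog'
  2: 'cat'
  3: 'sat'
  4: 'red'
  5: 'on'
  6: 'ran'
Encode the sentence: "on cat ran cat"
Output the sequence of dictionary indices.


Look up each word in the dictionary:
  'on' -> 5
  'cat' -> 2
  'ran' -> 6
  'cat' -> 2

Encoded: [5, 2, 6, 2]


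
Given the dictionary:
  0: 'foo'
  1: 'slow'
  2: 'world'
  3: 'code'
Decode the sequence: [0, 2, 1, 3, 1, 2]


Look up each index in the dictionary:
  0 -> 'foo'
  2 -> 'world'
  1 -> 'slow'
  3 -> 'code'
  1 -> 'slow'
  2 -> 'world'

Decoded: "foo world slow code slow world"


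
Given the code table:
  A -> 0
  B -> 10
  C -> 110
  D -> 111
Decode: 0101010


Decoding:
0 -> A
10 -> B
10 -> B
10 -> B


Result: ABBB


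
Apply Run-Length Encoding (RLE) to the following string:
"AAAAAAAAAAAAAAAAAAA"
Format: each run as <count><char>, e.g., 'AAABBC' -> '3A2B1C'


Scanning runs left to right:
  i=0: run of 'A' x 19 -> '19A'

RLE = 19A


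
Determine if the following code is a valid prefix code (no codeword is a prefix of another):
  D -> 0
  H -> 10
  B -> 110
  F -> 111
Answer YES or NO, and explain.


Checking each pair (does one codeword prefix another?):
  D='0' vs H='10': no prefix
  D='0' vs B='110': no prefix
  D='0' vs F='111': no prefix
  H='10' vs D='0': no prefix
  H='10' vs B='110': no prefix
  H='10' vs F='111': no prefix
  B='110' vs D='0': no prefix
  B='110' vs H='10': no prefix
  B='110' vs F='111': no prefix
  F='111' vs D='0': no prefix
  F='111' vs H='10': no prefix
  F='111' vs B='110': no prefix
No violation found over all pairs.

YES -- this is a valid prefix code. No codeword is a prefix of any other codeword.


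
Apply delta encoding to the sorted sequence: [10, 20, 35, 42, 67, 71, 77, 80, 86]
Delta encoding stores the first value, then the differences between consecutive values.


First value: 10
Deltas:
  20 - 10 = 10
  35 - 20 = 15
  42 - 35 = 7
  67 - 42 = 25
  71 - 67 = 4
  77 - 71 = 6
  80 - 77 = 3
  86 - 80 = 6


Delta encoded: [10, 10, 15, 7, 25, 4, 6, 3, 6]


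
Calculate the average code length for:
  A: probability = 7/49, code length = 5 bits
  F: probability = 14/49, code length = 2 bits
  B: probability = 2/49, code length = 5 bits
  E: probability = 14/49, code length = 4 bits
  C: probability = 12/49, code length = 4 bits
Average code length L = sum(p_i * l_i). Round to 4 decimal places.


Weighted contributions p_i * l_i:
  A: (7/49) * 5 = 35/49
  F: (14/49) * 2 = 28/49
  B: (2/49) * 5 = 10/49
  E: (14/49) * 4 = 56/49
  C: (12/49) * 4 = 48/49
Sum = (35 + 28 + 10 + 56 + 48)/49 = 177/49

L = 177/49 = 3.6122 bits/symbol


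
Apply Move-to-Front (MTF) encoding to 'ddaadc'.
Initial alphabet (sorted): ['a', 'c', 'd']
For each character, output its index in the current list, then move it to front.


MTF encoding:
'd': index 2 in ['a', 'c', 'd'] -> ['d', 'a', 'c']
'd': index 0 in ['d', 'a', 'c'] -> ['d', 'a', 'c']
'a': index 1 in ['d', 'a', 'c'] -> ['a', 'd', 'c']
'a': index 0 in ['a', 'd', 'c'] -> ['a', 'd', 'c']
'd': index 1 in ['a', 'd', 'c'] -> ['d', 'a', 'c']
'c': index 2 in ['d', 'a', 'c'] -> ['c', 'd', 'a']


Output: [2, 0, 1, 0, 1, 2]


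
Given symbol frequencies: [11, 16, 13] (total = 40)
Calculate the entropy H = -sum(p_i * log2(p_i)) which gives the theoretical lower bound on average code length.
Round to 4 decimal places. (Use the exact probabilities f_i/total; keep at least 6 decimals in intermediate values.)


Per-symbol terms -p_i * log2(p_i) with p_i = f_i/40:
  p = 11/40 = 0.275000: log2(p) = -1.862496, -p*log2(p) = 0.512187
  p = 16/40 = 0.400000: log2(p) = -1.321928, -p*log2(p) = 0.528771
  p = 13/40 = 0.325000: log2(p) = -1.621488, -p*log2(p) = 0.526984
H = 0.512187 + 0.528771 + 0.526984 = 1.567942

H = 1.5679 bits/symbol


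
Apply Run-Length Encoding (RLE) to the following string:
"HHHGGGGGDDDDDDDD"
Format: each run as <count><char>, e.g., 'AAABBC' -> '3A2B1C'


Scanning runs left to right:
  i=0: run of 'H' x 3 -> '3H'
  i=3: run of 'G' x 5 -> '5G'
  i=8: run of 'D' x 8 -> '8D'

RLE = 3H5G8D


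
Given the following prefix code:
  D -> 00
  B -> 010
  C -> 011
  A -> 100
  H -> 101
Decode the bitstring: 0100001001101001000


Decoding step by step:
Bits 010 -> B
Bits 00 -> D
Bits 010 -> B
Bits 011 -> C
Bits 010 -> B
Bits 010 -> B
Bits 00 -> D


Decoded message: BDBCBBD


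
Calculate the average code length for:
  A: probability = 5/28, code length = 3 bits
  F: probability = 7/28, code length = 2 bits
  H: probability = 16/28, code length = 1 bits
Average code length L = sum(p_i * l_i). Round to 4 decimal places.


Weighted contributions p_i * l_i:
  A: (5/28) * 3 = 15/28
  F: (7/28) * 2 = 14/28
  H: (16/28) * 1 = 16/28
Sum = (15 + 14 + 16)/28 = 45/28

L = 45/28 = 1.6071 bits/symbol


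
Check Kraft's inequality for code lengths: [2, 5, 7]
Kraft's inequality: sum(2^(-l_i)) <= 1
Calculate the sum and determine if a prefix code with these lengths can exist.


Sum = 2^(-2) + 2^(-5) + 2^(-7)
    = 0.25 + 0.03125 + 0.0078125
    = 37/128 = 0.2890625
Since 0.2890625 <= 1, Kraft's inequality IS satisfied.
A prefix code with these lengths CAN exist.

Kraft sum = 0.2890625. Satisfied.


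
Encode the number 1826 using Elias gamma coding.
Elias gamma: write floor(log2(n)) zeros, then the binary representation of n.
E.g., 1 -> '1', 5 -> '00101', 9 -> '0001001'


num_bits = floor(log2(1826)) + 1 = 11
leading_zeros = num_bits - 1 = 10
binary(1826) = 11100100010

Elias gamma(1826) = '0000000000' + '11100100010' = 000000000011100100010 (21 bits)


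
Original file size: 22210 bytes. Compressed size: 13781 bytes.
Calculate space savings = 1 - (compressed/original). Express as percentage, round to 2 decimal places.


ratio = compressed/original = 13781/22210 = 0.620486
savings = 1 - ratio = 1 - 0.620486 = 0.379514
as a percentage: 0.379514 * 100 = 37.95%

Space savings = 1 - 13781/22210 = 37.95%


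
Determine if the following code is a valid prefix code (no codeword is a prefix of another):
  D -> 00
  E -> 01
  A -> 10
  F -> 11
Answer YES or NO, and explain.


Checking each pair (does one codeword prefix another?):
  D='00' vs E='01': no prefix
  D='00' vs A='10': no prefix
  D='00' vs F='11': no prefix
  E='01' vs D='00': no prefix
  E='01' vs A='10': no prefix
  E='01' vs F='11': no prefix
  A='10' vs D='00': no prefix
  A='10' vs E='01': no prefix
  A='10' vs F='11': no prefix
  F='11' vs D='00': no prefix
  F='11' vs E='01': no prefix
  F='11' vs A='10': no prefix
No violation found over all pairs.

YES -- this is a valid prefix code. No codeword is a prefix of any other codeword.


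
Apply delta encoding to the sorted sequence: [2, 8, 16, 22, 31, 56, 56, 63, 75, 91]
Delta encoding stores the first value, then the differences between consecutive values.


First value: 2
Deltas:
  8 - 2 = 6
  16 - 8 = 8
  22 - 16 = 6
  31 - 22 = 9
  56 - 31 = 25
  56 - 56 = 0
  63 - 56 = 7
  75 - 63 = 12
  91 - 75 = 16


Delta encoded: [2, 6, 8, 6, 9, 25, 0, 7, 12, 16]


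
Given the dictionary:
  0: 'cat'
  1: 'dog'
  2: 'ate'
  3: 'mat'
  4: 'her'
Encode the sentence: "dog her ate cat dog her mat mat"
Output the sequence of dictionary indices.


Look up each word in the dictionary:
  'dog' -> 1
  'her' -> 4
  'ate' -> 2
  'cat' -> 0
  'dog' -> 1
  'her' -> 4
  'mat' -> 3
  'mat' -> 3

Encoded: [1, 4, 2, 0, 1, 4, 3, 3]


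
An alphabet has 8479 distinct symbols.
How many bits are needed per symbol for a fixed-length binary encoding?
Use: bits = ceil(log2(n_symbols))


log2(8479) = 13.0497
Bracket: 2^13 = 8192 < 8479 <= 2^14 = 16384
So ceil(log2(8479)) = 14

bits = ceil(log2(8479)) = ceil(13.0497) = 14 bits


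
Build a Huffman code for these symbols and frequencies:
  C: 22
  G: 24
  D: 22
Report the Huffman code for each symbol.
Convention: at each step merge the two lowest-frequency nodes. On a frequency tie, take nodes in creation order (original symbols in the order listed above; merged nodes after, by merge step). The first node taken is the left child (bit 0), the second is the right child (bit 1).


Huffman tree construction:
Step 1: Merge C(22) + D(22) = 44
Step 2: Merge G(24) + (C+D)(44) = 68
Read each symbol's code off the tree from the root (left child = 0, right child = 1).

Codes:
  C: 10 (length 2)
  G: 0 (length 1)
  D: 11 (length 2)
Average code length: 112/68 = 1.6471 bits/symbol


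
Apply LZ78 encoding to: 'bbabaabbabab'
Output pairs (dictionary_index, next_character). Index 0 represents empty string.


LZ78 encoding steps:
Dictionary: {0: ''}
Step 1: w='' (idx 0), next='b' -> output (0, 'b'), add 'b' as idx 1
Step 2: w='b' (idx 1), next='a' -> output (1, 'a'), add 'ba' as idx 2
Step 3: w='ba' (idx 2), next='a' -> output (2, 'a'), add 'baa' as idx 3
Step 4: w='b' (idx 1), next='b' -> output (1, 'b'), add 'bb' as idx 4
Step 5: w='' (idx 0), next='a' -> output (0, 'a'), add 'a' as idx 5
Step 6: w='ba' (idx 2), next='b' -> output (2, 'b'), add 'bab' as idx 6


Encoded: [(0, 'b'), (1, 'a'), (2, 'a'), (1, 'b'), (0, 'a'), (2, 'b')]


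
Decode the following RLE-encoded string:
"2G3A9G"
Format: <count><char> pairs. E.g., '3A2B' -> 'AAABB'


Expanding each <count><char> pair:
  2G -> 'GG'
  3A -> 'AAA'
  9G -> 'GGGGGGGGG'

Decoded = GGAAAGGGGGGGGG


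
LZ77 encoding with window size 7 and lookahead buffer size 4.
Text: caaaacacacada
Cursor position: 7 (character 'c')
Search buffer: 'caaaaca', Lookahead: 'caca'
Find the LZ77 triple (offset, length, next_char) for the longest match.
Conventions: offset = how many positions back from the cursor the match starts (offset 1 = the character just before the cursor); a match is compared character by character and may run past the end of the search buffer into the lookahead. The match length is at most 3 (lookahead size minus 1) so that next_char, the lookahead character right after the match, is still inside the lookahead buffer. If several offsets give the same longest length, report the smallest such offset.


Try each offset into the search buffer:
  offset=1 (pos 6, char 'a'): match length 0
  offset=2 (pos 5, char 'c'): match length 3
  offset=3 (pos 4, char 'a'): match length 0
  offset=4 (pos 3, char 'a'): match length 0
  offset=5 (pos 2, char 'a'): match length 0
  offset=6 (pos 1, char 'a'): match length 0
  offset=7 (pos 0, char 'c'): match length 2
Longest match has length 3 at offset 2.
next_char = character at position 7 + 3 = 10 -> 'a'

Best match: offset=2, length=3 (matching 'cac' starting at position 5)
LZ77 triple: (2, 3, 'a')


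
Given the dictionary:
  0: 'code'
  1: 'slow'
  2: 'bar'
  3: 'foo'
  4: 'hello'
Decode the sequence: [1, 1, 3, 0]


Look up each index in the dictionary:
  1 -> 'slow'
  1 -> 'slow'
  3 -> 'foo'
  0 -> 'code'

Decoded: "slow slow foo code"


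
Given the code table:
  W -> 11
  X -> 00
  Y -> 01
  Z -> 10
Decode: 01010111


Decoding:
01 -> Y
01 -> Y
01 -> Y
11 -> W


Result: YYYW


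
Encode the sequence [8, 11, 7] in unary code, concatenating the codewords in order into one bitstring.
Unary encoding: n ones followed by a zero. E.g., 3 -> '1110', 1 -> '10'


Encode each number as n ones followed by a terminating 0:
  8 -> 111111110 (9 bits)
  11 -> 111111111110 (12 bits)
  7 -> 11111110 (8 bits)
Total length = 9 + 12 + 8 = 29 bits.

Unary([8, 11, 7]) = 11111111011111111111011111110 (29 bits)


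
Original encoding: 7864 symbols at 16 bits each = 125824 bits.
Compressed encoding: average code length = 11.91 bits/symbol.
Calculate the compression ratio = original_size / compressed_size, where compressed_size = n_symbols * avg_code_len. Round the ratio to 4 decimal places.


original_size = n_symbols * orig_bits = 7864 * 16 = 125824 bits
compressed_size = n_symbols * avg_code_len = 7864 * 11.91 = 93660.24 bits
ratio = original_size / compressed_size = 125824 / 93660.24 = 1.3434

Compression ratio = 1.3434


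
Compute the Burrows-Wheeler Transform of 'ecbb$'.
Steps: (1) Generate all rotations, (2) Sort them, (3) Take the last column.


Rotations (sorted):
  0: $ecbb -> last char: b
  1: b$ecb -> last char: b
  2: bb$ec -> last char: c
  3: cbb$e -> last char: e
  4: ecbb$ -> last char: $


BWT = bbce$


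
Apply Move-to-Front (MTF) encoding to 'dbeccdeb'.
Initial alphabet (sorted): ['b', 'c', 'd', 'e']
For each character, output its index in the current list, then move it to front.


MTF encoding:
'd': index 2 in ['b', 'c', 'd', 'e'] -> ['d', 'b', 'c', 'e']
'b': index 1 in ['d', 'b', 'c', 'e'] -> ['b', 'd', 'c', 'e']
'e': index 3 in ['b', 'd', 'c', 'e'] -> ['e', 'b', 'd', 'c']
'c': index 3 in ['e', 'b', 'd', 'c'] -> ['c', 'e', 'b', 'd']
'c': index 0 in ['c', 'e', 'b', 'd'] -> ['c', 'e', 'b', 'd']
'd': index 3 in ['c', 'e', 'b', 'd'] -> ['d', 'c', 'e', 'b']
'e': index 2 in ['d', 'c', 'e', 'b'] -> ['e', 'd', 'c', 'b']
'b': index 3 in ['e', 'd', 'c', 'b'] -> ['b', 'e', 'd', 'c']


Output: [2, 1, 3, 3, 0, 3, 2, 3]


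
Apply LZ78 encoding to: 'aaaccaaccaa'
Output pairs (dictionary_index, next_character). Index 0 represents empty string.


LZ78 encoding steps:
Dictionary: {0: ''}
Step 1: w='' (idx 0), next='a' -> output (0, 'a'), add 'a' as idx 1
Step 2: w='a' (idx 1), next='a' -> output (1, 'a'), add 'aa' as idx 2
Step 3: w='' (idx 0), next='c' -> output (0, 'c'), add 'c' as idx 3
Step 4: w='c' (idx 3), next='a' -> output (3, 'a'), add 'ca' as idx 4
Step 5: w='a' (idx 1), next='c' -> output (1, 'c'), add 'ac' as idx 5
Step 6: w='ca' (idx 4), next='a' -> output (4, 'a'), add 'caa' as idx 6


Encoded: [(0, 'a'), (1, 'a'), (0, 'c'), (3, 'a'), (1, 'c'), (4, 'a')]


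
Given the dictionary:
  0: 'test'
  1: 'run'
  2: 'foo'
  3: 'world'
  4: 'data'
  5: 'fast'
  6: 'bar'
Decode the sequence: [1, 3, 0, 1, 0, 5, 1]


Look up each index in the dictionary:
  1 -> 'run'
  3 -> 'world'
  0 -> 'test'
  1 -> 'run'
  0 -> 'test'
  5 -> 'fast'
  1 -> 'run'

Decoded: "run world test run test fast run"


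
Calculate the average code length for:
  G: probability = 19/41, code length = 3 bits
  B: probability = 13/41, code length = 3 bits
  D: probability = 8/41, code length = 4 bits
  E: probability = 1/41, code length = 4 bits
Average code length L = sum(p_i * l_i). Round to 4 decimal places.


Weighted contributions p_i * l_i:
  G: (19/41) * 3 = 57/41
  B: (13/41) * 3 = 39/41
  D: (8/41) * 4 = 32/41
  E: (1/41) * 4 = 4/41
Sum = (57 + 39 + 32 + 4)/41 = 132/41

L = 132/41 = 3.2195 bits/symbol


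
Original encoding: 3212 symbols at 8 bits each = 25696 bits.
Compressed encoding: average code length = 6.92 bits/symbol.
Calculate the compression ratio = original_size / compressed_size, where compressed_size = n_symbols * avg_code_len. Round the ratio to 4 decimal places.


original_size = n_symbols * orig_bits = 3212 * 8 = 25696 bits
compressed_size = n_symbols * avg_code_len = 3212 * 6.92 = 22227.04 bits
ratio = original_size / compressed_size = 25696 / 22227.04 = 1.1561

Compression ratio = 1.1561


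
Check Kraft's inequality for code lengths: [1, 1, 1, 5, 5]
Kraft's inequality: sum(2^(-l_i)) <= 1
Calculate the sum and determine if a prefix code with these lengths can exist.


Sum = 2^(-1) + 2^(-1) + 2^(-1) + 2^(-5) + 2^(-5)
    = 0.5 + 0.5 + 0.5 + 0.03125 + 0.03125
    = 50/32 = 1.5625
Since 1.5625 > 1, Kraft's inequality is NOT satisfied.
A prefix code with these lengths CANNOT exist.

Kraft sum = 1.5625. Not satisfied.


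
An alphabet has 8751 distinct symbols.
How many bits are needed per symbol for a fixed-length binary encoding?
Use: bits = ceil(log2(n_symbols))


log2(8751) = 13.0952
Bracket: 2^13 = 8192 < 8751 <= 2^14 = 16384
So ceil(log2(8751)) = 14

bits = ceil(log2(8751)) = ceil(13.0952) = 14 bits


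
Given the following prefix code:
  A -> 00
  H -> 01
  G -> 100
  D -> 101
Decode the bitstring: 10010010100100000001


Decoding step by step:
Bits 100 -> G
Bits 100 -> G
Bits 101 -> D
Bits 00 -> A
Bits 100 -> G
Bits 00 -> A
Bits 00 -> A
Bits 01 -> H


Decoded message: GGDAGAAH


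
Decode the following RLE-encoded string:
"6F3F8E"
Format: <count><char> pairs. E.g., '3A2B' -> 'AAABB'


Expanding each <count><char> pair:
  6F -> 'FFFFFF'
  3F -> 'FFF'
  8E -> 'EEEEEEEE'

Decoded = FFFFFFFFFEEEEEEEE


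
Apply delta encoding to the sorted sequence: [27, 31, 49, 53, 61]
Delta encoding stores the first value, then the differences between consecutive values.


First value: 27
Deltas:
  31 - 27 = 4
  49 - 31 = 18
  53 - 49 = 4
  61 - 53 = 8


Delta encoded: [27, 4, 18, 4, 8]


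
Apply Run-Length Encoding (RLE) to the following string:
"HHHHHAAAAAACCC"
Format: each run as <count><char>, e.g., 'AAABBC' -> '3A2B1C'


Scanning runs left to right:
  i=0: run of 'H' x 5 -> '5H'
  i=5: run of 'A' x 6 -> '6A'
  i=11: run of 'C' x 3 -> '3C'

RLE = 5H6A3C


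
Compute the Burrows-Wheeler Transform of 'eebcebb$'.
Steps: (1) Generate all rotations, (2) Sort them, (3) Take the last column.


Rotations (sorted):
  0: $eebcebb -> last char: b
  1: b$eebceb -> last char: b
  2: bb$eebce -> last char: e
  3: bcebb$ee -> last char: e
  4: cebb$eeb -> last char: b
  5: ebb$eebc -> last char: c
  6: ebcebb$e -> last char: e
  7: eebcebb$ -> last char: $


BWT = bbeebce$


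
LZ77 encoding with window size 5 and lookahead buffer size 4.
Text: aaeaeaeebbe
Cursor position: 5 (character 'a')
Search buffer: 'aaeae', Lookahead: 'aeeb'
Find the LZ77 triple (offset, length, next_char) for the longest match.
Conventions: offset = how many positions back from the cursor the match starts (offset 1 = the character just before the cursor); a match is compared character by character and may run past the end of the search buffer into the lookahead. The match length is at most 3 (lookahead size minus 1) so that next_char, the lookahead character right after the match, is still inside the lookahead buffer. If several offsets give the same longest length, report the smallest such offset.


Try each offset into the search buffer:
  offset=1 (pos 4, char 'e'): match length 0
  offset=2 (pos 3, char 'a'): match length 2
  offset=3 (pos 2, char 'e'): match length 0
  offset=4 (pos 1, char 'a'): match length 2
  offset=5 (pos 0, char 'a'): match length 1
Longest match has length 2, found at offsets 2, 4; take the smallest, offset 2.
next_char = character at position 5 + 2 = 7 -> 'e'

Best match: offset=2, length=2 (matching 'ae' starting at position 3)
LZ77 triple: (2, 2, 'e')


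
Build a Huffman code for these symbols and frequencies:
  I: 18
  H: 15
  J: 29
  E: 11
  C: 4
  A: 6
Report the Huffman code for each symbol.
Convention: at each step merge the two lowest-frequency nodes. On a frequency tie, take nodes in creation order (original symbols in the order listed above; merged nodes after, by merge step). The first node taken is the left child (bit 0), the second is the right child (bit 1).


Huffman tree construction:
Step 1: Merge C(4) + A(6) = 10
Step 2: Merge (C+A)(10) + E(11) = 21
Step 3: Merge H(15) + I(18) = 33
Step 4: Merge ((C+A)+E)(21) + J(29) = 50
Step 5: Merge (H+I)(33) + (((C+A)+E)+J)(50) = 83
Read each symbol's code off the tree from the root (left child = 0, right child = 1).

Codes:
  I: 01 (length 2)
  H: 00 (length 2)
  J: 11 (length 2)
  E: 101 (length 3)
  C: 1000 (length 4)
  A: 1001 (length 4)
Average code length: 197/83 = 2.3735 bits/symbol


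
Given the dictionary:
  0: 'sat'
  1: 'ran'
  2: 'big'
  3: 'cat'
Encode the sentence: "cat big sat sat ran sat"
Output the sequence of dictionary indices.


Look up each word in the dictionary:
  'cat' -> 3
  'big' -> 2
  'sat' -> 0
  'sat' -> 0
  'ran' -> 1
  'sat' -> 0

Encoded: [3, 2, 0, 0, 1, 0]


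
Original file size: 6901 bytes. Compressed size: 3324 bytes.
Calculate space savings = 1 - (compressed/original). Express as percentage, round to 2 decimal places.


ratio = compressed/original = 3324/6901 = 0.481669
savings = 1 - ratio = 1 - 0.481669 = 0.518331
as a percentage: 0.518331 * 100 = 51.83%

Space savings = 1 - 3324/6901 = 51.83%


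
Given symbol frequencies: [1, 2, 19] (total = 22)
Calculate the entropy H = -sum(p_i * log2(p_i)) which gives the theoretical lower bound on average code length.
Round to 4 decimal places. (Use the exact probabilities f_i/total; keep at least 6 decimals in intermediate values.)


Per-symbol terms -p_i * log2(p_i) with p_i = f_i/22:
  p = 1/22 = 0.045455: log2(p) = -4.459432, -p*log2(p) = 0.202701
  p = 2/22 = 0.090909: log2(p) = -3.459432, -p*log2(p) = 0.314494
  p = 19/22 = 0.863636: log2(p) = -0.211504, -p*log2(p) = 0.182663
H = 0.202701 + 0.314494 + 0.182663 = 0.699858

H = 0.6999 bits/symbol


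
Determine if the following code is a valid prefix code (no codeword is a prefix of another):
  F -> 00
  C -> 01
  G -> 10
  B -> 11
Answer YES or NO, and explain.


Checking each pair (does one codeword prefix another?):
  F='00' vs C='01': no prefix
  F='00' vs G='10': no prefix
  F='00' vs B='11': no prefix
  C='01' vs F='00': no prefix
  C='01' vs G='10': no prefix
  C='01' vs B='11': no prefix
  G='10' vs F='00': no prefix
  G='10' vs C='01': no prefix
  G='10' vs B='11': no prefix
  B='11' vs F='00': no prefix
  B='11' vs C='01': no prefix
  B='11' vs G='10': no prefix
No violation found over all pairs.

YES -- this is a valid prefix code. No codeword is a prefix of any other codeword.


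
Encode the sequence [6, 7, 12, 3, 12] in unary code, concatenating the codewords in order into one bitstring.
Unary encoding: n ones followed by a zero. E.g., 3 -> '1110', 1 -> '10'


Encode each number as n ones followed by a terminating 0:
  6 -> 1111110 (7 bits)
  7 -> 11111110 (8 bits)
  12 -> 1111111111110 (13 bits)
  3 -> 1110 (4 bits)
  12 -> 1111111111110 (13 bits)
Total length = 7 + 8 + 13 + 4 + 13 = 45 bits.

Unary([6, 7, 12, 3, 12]) = 111111011111110111111111111011101111111111110 (45 bits)


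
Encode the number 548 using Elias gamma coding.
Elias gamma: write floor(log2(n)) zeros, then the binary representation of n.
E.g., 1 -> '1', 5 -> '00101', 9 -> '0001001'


num_bits = floor(log2(548)) + 1 = 10
leading_zeros = num_bits - 1 = 9
binary(548) = 1000100100

Elias gamma(548) = '000000000' + '1000100100' = 0000000001000100100 (19 bits)


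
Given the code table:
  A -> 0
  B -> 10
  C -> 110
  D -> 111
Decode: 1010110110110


Decoding:
10 -> B
10 -> B
110 -> C
110 -> C
110 -> C


Result: BBCCC


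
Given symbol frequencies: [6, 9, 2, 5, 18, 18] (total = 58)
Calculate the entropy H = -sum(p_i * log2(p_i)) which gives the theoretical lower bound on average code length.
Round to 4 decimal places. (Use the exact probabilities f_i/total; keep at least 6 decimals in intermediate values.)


Per-symbol terms -p_i * log2(p_i) with p_i = f_i/58:
  p = 6/58 = 0.103448: log2(p) = -3.273018, -p*log2(p) = 0.338588
  p = 9/58 = 0.155172: log2(p) = -2.688056, -p*log2(p) = 0.417112
  p = 2/58 = 0.034483: log2(p) = -4.857981, -p*log2(p) = 0.167517
  p = 5/58 = 0.086207: log2(p) = -3.536053, -p*log2(p) = 0.304832
  p = 18/58 = 0.310345: log2(p) = -1.688056, -p*log2(p) = 0.523879
  p = 18/58 = 0.310345: log2(p) = -1.688056, -p*log2(p) = 0.523879
H = 0.338588 + 0.417112 + 0.167517 + 0.304832 + 0.523879 + 0.523879 = 2.275807

H = 2.2758 bits/symbol


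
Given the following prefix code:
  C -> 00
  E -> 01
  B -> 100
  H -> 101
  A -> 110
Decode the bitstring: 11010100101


Decoding step by step:
Bits 110 -> A
Bits 101 -> H
Bits 00 -> C
Bits 101 -> H


Decoded message: AHCH


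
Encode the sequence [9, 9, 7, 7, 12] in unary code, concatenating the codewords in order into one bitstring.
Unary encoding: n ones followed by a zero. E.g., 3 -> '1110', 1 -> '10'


Encode each number as n ones followed by a terminating 0:
  9 -> 1111111110 (10 bits)
  9 -> 1111111110 (10 bits)
  7 -> 11111110 (8 bits)
  7 -> 11111110 (8 bits)
  12 -> 1111111111110 (13 bits)
Total length = 10 + 10 + 8 + 8 + 13 = 49 bits.

Unary([9, 9, 7, 7, 12]) = 1111111110111111111011111110111111101111111111110 (49 bits)


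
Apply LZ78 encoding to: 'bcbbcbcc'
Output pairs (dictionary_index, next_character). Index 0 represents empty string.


LZ78 encoding steps:
Dictionary: {0: ''}
Step 1: w='' (idx 0), next='b' -> output (0, 'b'), add 'b' as idx 1
Step 2: w='' (idx 0), next='c' -> output (0, 'c'), add 'c' as idx 2
Step 3: w='b' (idx 1), next='b' -> output (1, 'b'), add 'bb' as idx 3
Step 4: w='c' (idx 2), next='b' -> output (2, 'b'), add 'cb' as idx 4
Step 5: w='c' (idx 2), next='c' -> output (2, 'c'), add 'cc' as idx 5


Encoded: [(0, 'b'), (0, 'c'), (1, 'b'), (2, 'b'), (2, 'c')]
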